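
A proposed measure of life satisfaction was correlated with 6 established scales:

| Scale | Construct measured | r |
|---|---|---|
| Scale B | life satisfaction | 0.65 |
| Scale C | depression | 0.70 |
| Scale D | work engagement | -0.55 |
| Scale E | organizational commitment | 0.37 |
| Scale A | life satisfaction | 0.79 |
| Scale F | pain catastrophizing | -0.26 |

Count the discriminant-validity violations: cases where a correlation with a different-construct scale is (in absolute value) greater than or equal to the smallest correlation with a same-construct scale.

1

Convergent (same construct = life satisfaction): Scale B, Scale A.
Smallest convergent = 0.65. Discriminant |r|: 0.70, 0.55, 0.37, 0.26; count ≥ 0.65 → 1.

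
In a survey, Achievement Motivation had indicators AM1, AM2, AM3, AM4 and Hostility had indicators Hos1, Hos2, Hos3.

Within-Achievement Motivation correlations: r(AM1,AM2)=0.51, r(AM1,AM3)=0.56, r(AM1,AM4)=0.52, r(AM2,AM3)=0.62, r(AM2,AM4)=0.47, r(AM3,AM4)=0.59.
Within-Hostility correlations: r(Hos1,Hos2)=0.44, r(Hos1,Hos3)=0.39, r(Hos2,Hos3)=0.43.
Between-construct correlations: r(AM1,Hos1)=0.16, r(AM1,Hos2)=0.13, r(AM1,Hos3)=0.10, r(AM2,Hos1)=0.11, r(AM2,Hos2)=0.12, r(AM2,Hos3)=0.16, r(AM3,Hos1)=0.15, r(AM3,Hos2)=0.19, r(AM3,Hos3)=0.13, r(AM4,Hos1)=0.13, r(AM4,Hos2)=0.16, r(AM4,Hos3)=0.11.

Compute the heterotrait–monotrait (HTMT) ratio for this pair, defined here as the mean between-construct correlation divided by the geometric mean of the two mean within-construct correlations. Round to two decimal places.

0.29

Mean heterotrait r = 1.65/12 = 0.1375.
Mean within-AM = 3.27/6 = 0.5450; mean within-Hos = 1.26/3 = 0.4200.
Geometric mean = √(0.5450 × 0.4200) = 0.4784.
HTMT = 0.1375 / 0.4784 = 0.29.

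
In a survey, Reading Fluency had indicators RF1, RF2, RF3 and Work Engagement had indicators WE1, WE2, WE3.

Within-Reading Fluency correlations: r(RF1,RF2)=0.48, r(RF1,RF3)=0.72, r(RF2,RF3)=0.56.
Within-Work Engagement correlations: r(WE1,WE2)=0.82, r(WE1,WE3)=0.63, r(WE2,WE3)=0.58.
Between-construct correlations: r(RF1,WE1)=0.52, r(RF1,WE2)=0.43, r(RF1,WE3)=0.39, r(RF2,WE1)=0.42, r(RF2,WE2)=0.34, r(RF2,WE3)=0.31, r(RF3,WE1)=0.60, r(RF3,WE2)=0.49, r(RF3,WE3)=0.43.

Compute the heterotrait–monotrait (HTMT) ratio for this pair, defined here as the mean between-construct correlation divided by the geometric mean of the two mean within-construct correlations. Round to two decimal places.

Mean between = 3.93/9 = 0.4367.
Mean within-RF = 1.76/3 = 0.5867; mean within-WE = 2.03/3 = 0.6767.
Geometric mean = √(0.5867 × 0.6767) = 0.6301.
HTMT = 0.4367 / 0.6301 = 0.69.

0.69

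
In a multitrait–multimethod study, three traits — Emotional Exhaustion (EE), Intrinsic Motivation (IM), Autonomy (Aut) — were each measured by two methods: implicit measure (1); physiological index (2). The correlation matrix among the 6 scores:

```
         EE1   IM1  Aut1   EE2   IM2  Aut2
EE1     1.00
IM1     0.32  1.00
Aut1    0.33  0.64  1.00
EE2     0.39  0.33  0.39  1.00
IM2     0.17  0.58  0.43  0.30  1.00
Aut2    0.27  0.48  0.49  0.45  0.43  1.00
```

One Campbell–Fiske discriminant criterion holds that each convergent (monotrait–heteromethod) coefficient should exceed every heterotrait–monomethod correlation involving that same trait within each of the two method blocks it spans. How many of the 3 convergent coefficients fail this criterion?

3

Each convergent coefficient versus the relevant comparison correlations:
EE (methods 1·2): 0.39 vs {0.32, 0.30, 0.33, 0.45} → fail.
IM (methods 1·2): 0.58 vs {0.32, 0.30, 0.64, 0.43} → fail.
Aut (methods 1·2): 0.49 vs {0.33, 0.45, 0.64, 0.43} → fail.
3 of 3 fail.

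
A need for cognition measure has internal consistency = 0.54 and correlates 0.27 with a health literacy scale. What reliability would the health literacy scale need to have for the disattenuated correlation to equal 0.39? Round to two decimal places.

r_true = r_obs / √(r_xx · r_yy) ⇒ 0.39 = 0.27 / √(0.54 · r_yy).
√(0.54 · r_yy) = 0.27 / 0.39 = 0.6923; 0.54 · r_yy = 0.4793; r_yy = 0.4793 / 0.54 ≈ 0.89.

0.89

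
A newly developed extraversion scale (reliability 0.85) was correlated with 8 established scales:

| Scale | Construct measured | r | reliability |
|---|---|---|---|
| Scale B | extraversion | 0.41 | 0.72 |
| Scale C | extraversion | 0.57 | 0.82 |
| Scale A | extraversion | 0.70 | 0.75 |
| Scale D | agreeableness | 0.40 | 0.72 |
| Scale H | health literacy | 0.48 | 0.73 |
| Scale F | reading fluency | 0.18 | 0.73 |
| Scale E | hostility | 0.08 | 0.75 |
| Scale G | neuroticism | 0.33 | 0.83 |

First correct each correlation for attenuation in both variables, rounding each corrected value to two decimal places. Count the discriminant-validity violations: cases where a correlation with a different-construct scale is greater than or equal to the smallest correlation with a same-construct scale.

1

Disattenuated r (r / √(r_scale · r_new)):
  Scale B (conv): 0.41 / √(0.72·0.85) = 0.52
  Scale C (conv): 0.57 / √(0.82·0.85) = 0.68
  Scale A (conv): 0.70 / √(0.75·0.85) = 0.88
  Scale D (disc): 0.40 / √(0.72·0.85) = 0.51
  Scale H (disc): 0.48 / √(0.73·0.85) = 0.61
  Scale F (disc): 0.18 / √(0.73·0.85) = 0.23
  Scale E (disc): 0.08 / √(0.75·0.85) = 0.10
  Scale G (disc): 0.33 / √(0.83·0.85) = 0.39
Smallest convergent = 0.52. Discriminant values: 0.51, 0.61, 0.23, 0.10, 0.39; count ≥ 0.52 → 1.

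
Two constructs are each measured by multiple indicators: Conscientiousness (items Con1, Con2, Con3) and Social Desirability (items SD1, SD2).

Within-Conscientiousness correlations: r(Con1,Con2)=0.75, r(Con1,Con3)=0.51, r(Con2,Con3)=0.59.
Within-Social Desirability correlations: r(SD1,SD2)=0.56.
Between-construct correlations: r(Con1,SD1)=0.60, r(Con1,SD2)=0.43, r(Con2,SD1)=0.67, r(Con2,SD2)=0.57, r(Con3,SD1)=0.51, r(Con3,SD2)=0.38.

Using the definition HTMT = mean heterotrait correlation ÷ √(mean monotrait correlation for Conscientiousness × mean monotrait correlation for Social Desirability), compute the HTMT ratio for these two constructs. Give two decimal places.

0.90

Mean between = 3.16/6 = 0.5267.
Mean within-Con = 1.85/3 = 0.6167; mean within-SD = 0.56/1 = 0.5600.
Geometric mean = √(0.6167 × 0.5600) = 0.5877.
HTMT = 0.5267 / 0.5877 = 0.90.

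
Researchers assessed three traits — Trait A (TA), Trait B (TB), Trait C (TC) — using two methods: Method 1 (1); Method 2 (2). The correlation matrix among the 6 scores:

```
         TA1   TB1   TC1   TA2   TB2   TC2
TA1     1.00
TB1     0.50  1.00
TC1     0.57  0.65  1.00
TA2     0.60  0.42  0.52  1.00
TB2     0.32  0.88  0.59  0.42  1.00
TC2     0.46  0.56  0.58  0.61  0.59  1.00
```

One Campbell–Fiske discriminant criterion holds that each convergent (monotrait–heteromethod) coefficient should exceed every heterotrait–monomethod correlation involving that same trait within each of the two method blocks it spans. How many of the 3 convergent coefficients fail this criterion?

Convergent coefficients and their comparison sets:
TA (methods 1·2): 0.60 vs {0.50, 0.42, 0.57, 0.61} → fail.
TB (methods 1·2): 0.88 vs {0.50, 0.42, 0.65, 0.59} → pass.
TC (methods 1·2): 0.58 vs {0.57, 0.61, 0.65, 0.59} → fail.
2 of 3 fail.

2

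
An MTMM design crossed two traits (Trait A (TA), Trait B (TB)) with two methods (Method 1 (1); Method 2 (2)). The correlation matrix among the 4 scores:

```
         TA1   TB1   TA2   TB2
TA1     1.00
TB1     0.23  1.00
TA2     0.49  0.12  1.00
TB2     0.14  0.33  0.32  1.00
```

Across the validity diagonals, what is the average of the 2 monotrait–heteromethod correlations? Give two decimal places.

Convergent values: 0.49, 0.33; mean = 0.82/2 = 0.41.

0.41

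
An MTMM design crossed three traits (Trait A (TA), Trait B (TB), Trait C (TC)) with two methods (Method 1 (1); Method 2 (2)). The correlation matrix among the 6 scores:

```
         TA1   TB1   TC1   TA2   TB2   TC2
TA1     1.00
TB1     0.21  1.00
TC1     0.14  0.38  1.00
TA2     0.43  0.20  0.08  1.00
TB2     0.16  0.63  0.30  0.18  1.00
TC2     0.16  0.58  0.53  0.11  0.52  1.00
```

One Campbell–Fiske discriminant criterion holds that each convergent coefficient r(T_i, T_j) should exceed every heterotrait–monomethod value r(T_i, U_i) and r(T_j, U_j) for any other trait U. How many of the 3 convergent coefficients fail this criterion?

0

Convergent coefficients and their comparison sets:
TA (methods 1·2): 0.43 vs {0.21, 0.18, 0.14, 0.11} → pass.
TB (methods 1·2): 0.63 vs {0.21, 0.18, 0.38, 0.52} → pass.
TC (methods 1·2): 0.53 vs {0.14, 0.11, 0.38, 0.52} → pass.
0 of 3 fail.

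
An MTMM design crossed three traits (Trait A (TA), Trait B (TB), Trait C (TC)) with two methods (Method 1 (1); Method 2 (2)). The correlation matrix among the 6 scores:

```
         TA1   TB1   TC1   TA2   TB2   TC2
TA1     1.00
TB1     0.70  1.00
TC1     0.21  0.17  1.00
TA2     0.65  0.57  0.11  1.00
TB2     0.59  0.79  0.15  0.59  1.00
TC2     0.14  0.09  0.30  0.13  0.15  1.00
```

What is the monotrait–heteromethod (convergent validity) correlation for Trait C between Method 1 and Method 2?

0.30

Same trait (TC), different methods: r(TC1, TC2) = 0.30.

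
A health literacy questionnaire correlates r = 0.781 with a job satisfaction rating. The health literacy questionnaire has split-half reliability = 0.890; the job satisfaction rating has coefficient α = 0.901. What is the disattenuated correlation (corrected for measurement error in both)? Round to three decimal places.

r_true = r_obs / √(r_xx · r_yy) = 0.781 / √(0.890 × 0.901) = 0.781 / √0.801890 = 0.781 / 0.8955 ≈ 0.872.

0.872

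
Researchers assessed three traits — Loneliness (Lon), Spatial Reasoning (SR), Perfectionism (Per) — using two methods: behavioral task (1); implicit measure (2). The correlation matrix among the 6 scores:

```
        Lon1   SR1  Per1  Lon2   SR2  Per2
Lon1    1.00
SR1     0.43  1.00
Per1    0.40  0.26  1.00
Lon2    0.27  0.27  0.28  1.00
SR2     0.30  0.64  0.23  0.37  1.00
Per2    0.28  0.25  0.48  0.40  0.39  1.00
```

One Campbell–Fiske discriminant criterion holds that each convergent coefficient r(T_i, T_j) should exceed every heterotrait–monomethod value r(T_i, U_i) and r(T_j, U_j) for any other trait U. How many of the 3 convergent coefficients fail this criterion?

1

Convergent coefficients and their comparison sets:
Lon (methods 1·2): 0.27 vs {0.43, 0.37, 0.40, 0.40} → fail.
SR (methods 1·2): 0.64 vs {0.43, 0.37, 0.26, 0.39} → pass.
Per (methods 1·2): 0.48 vs {0.40, 0.40, 0.26, 0.39} → pass.
1 of 3 fail.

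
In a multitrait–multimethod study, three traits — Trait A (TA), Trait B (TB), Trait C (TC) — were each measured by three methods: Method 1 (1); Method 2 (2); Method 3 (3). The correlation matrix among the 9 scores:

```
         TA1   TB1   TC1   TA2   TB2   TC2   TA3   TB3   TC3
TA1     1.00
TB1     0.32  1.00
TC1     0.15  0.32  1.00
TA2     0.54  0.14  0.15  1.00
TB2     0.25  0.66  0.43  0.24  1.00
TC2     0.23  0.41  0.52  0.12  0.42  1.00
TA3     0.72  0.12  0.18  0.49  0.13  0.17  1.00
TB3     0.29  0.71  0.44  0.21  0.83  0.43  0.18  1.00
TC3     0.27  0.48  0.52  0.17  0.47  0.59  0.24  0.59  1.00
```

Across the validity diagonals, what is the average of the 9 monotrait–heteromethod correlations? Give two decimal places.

0.62

Convergent values: 0.54, 0.72, 0.49, 0.66, 0.71, 0.83, 0.52, 0.52, 0.59; mean = 5.58/9 = 0.62.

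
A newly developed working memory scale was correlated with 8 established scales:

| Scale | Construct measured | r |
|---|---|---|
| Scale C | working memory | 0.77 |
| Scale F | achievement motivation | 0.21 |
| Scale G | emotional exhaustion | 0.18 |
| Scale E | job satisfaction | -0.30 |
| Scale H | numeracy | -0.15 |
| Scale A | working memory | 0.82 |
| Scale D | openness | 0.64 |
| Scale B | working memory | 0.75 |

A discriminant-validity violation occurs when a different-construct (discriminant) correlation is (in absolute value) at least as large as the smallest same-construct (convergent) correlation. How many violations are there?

0

Convergent (same construct = working memory): Scale C, Scale A, Scale B.
Smallest convergent = 0.75. Discriminant |r|: 0.21, 0.18, 0.30, 0.15, 0.64; count ≥ 0.75 → 0.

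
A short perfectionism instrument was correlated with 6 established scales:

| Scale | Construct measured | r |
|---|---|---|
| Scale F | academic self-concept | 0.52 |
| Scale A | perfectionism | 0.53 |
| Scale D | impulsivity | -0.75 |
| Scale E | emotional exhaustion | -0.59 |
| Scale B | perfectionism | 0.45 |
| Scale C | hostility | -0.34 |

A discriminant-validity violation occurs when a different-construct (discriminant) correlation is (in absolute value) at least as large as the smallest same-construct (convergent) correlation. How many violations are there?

Convergent (same construct = perfectionism): Scale A, Scale B.
Smallest convergent = 0.45. Discriminant |r|: 0.52, 0.75, 0.59, 0.34; count ≥ 0.45 → 3.

3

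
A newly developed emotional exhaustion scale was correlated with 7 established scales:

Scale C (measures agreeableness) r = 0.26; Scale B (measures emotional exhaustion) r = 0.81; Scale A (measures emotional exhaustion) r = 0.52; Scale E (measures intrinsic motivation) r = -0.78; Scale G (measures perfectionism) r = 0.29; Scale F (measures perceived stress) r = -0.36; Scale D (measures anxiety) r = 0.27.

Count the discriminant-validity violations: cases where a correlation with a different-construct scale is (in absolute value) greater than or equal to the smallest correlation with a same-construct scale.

Convergent (same construct = emotional exhaustion): Scale B, Scale A.
Smallest convergent = 0.52. Discriminant |r|: 0.26, 0.78, 0.29, 0.36, 0.27; count ≥ 0.52 → 1.

1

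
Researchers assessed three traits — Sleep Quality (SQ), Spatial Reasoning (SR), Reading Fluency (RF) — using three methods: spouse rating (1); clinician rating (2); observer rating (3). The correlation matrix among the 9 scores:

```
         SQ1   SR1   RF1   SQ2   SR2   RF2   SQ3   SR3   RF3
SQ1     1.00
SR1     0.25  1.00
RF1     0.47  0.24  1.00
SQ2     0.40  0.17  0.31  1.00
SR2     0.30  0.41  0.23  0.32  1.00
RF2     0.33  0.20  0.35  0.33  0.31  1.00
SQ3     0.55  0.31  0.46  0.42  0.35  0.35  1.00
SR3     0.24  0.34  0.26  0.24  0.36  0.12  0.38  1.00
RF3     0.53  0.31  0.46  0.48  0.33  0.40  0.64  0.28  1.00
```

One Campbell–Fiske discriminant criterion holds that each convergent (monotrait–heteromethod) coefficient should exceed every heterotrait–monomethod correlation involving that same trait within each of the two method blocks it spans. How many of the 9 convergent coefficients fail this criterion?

Convergent coefficients and their comparison sets:
SQ (methods 1·2): 0.40 vs {0.25, 0.32, 0.47, 0.33} → fail.
SQ (methods 1·3): 0.55 vs {0.25, 0.38, 0.47, 0.64} → fail.
SQ (methods 2·3): 0.42 vs {0.32, 0.38, 0.33, 0.64} → fail.
SR (methods 1·2): 0.41 vs {0.25, 0.32, 0.24, 0.31} → pass.
SR (methods 1·3): 0.34 vs {0.25, 0.38, 0.24, 0.28} → fail.
SR (methods 2·3): 0.36 vs {0.32, 0.38, 0.31, 0.28} → fail.
RF (methods 1·2): 0.35 vs {0.47, 0.33, 0.24, 0.31} → fail.
RF (methods 1·3): 0.46 vs {0.47, 0.64, 0.24, 0.28} → fail.
RF (methods 2·3): 0.40 vs {0.33, 0.64, 0.31, 0.28} → fail.
8 of 9 fail.

8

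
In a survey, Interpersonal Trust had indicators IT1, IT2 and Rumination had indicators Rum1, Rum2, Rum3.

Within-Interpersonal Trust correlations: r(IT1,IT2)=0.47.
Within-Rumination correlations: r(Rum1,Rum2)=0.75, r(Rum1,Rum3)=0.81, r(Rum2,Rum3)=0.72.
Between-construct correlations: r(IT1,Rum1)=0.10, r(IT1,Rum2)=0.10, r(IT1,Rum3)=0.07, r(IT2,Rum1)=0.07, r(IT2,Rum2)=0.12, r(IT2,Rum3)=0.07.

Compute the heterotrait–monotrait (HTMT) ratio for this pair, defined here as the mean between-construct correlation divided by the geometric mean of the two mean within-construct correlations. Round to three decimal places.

0.148

Mean between = 0.53/6 = 0.0883.
Mean within-IT = 0.47/1 = 0.4700; mean within-Rum = 2.28/3 = 0.7600.
Geometric mean = √(0.4700 × 0.7600) = 0.5977.
HTMT = 0.0883 / 0.5977 = 0.148.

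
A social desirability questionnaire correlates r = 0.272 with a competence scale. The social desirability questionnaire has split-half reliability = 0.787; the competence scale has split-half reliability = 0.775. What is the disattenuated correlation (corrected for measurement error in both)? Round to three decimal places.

r_true = r_obs / √(r_xx · r_yy) = 0.272 / √(0.787 × 0.775) = 0.272 / √0.609925 = 0.272 / 0.7810 ≈ 0.348.

0.348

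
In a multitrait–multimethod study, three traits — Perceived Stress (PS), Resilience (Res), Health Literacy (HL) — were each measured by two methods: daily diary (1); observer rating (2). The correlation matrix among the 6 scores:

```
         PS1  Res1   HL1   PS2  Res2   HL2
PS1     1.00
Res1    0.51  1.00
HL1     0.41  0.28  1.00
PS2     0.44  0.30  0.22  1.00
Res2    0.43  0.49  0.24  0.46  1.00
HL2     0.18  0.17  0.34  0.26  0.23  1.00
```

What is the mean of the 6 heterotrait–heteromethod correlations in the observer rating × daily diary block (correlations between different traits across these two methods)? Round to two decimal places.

HTHM values (method 2 × method 1): 0.30, 0.22, 0.43, 0.24, 0.18, 0.17; mean = 1.54/6 = 0.26.

0.26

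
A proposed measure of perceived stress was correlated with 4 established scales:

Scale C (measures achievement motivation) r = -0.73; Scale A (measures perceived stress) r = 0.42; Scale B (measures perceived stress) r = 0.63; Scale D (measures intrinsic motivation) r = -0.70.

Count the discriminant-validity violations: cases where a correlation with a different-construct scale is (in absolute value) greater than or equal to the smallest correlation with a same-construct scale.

Convergent (same construct = perceived stress): Scale A, Scale B.
Smallest convergent = 0.42. Discriminant |r|: 0.73, 0.70; count ≥ 0.42 → 2.

2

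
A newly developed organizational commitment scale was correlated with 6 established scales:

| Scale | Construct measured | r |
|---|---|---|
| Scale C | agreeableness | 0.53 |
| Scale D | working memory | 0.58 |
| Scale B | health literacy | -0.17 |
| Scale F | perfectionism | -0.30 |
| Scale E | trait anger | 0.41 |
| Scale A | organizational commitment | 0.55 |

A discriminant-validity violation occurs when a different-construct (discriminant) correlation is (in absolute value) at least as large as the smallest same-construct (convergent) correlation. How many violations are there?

1

Convergent (same construct = organizational commitment): Scale A.
Smallest convergent = 0.55. Discriminant |r|: 0.53, 0.58, 0.17, 0.30, 0.41; count ≥ 0.55 → 1.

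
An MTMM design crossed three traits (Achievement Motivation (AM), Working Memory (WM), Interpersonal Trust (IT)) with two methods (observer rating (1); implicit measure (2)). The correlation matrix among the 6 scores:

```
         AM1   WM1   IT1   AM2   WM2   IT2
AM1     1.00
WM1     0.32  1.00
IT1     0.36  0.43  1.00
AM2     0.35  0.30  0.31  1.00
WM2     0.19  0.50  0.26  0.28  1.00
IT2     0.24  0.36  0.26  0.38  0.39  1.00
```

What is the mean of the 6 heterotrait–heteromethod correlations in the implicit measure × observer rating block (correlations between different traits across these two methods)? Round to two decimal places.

HTHM values (method 2 × method 1): 0.30, 0.31, 0.19, 0.26, 0.24, 0.36; mean = 1.66/6 = 0.28.

0.28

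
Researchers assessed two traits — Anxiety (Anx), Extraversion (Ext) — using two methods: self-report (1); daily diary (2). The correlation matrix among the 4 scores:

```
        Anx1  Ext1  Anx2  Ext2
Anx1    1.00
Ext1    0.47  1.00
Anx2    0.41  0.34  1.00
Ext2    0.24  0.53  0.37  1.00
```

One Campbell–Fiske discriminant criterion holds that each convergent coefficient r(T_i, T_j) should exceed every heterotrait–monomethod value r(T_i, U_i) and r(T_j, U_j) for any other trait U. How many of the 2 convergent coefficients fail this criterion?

Convergent coefficients and their comparison sets:
Anx (methods 1·2): 0.41 vs {0.47, 0.37} → fail.
Ext (methods 1·2): 0.53 vs {0.47, 0.37} → pass.
1 of 2 fail.

1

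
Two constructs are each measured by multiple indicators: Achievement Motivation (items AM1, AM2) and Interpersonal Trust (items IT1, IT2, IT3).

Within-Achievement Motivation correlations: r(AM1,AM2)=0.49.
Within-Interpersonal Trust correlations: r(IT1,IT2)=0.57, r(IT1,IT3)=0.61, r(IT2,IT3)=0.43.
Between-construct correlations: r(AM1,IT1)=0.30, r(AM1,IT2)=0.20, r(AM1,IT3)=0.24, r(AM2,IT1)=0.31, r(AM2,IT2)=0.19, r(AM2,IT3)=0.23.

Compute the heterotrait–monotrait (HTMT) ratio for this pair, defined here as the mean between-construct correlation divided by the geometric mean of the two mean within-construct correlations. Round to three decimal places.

0.478

Mean between = 1.47/6 = 0.2450.
Mean within-AM = 0.49/1 = 0.4900; mean within-IT = 1.61/3 = 0.5367.
Geometric mean = √(0.4900 × 0.5367) = 0.5128.
HTMT = 0.2450 / 0.5128 = 0.478.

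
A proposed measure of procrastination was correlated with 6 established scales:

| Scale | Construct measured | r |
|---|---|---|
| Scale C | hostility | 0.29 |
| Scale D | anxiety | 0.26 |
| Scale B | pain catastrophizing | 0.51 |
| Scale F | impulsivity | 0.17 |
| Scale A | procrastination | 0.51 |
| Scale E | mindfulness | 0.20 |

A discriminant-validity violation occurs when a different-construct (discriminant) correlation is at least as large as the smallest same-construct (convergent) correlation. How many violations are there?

1

Convergent (same construct = procrastination): Scale A.
Smallest convergent = 0.51. Discriminant values: 0.29, 0.26, 0.51, 0.17, 0.20; count ≥ 0.51 → 1.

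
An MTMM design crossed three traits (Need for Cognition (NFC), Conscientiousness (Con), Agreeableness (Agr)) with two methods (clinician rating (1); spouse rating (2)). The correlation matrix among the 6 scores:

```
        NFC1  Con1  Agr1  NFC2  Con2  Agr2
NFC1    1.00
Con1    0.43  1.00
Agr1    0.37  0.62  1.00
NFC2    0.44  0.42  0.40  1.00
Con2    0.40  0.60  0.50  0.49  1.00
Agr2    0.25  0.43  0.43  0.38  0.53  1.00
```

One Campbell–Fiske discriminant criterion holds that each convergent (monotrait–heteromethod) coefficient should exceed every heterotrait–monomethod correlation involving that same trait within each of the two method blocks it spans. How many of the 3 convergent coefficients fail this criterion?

3

Each convergent coefficient versus the relevant comparison correlations:
NFC (methods 1·2): 0.44 vs {0.43, 0.49, 0.37, 0.38} → fail.
Con (methods 1·2): 0.60 vs {0.43, 0.49, 0.62, 0.53} → fail.
Agr (methods 1·2): 0.43 vs {0.37, 0.38, 0.62, 0.53} → fail.
3 of 3 fail.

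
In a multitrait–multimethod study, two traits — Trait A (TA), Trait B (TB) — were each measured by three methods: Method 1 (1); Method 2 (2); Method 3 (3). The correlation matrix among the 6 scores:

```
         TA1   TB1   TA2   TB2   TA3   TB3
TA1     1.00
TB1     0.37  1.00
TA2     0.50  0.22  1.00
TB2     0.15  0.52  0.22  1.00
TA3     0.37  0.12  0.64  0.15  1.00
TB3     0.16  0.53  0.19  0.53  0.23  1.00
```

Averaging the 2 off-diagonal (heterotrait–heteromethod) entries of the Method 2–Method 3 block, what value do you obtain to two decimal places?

HTHM values (method 2 × method 3): 0.19, 0.15; mean = 0.34/2 = 0.17.

0.17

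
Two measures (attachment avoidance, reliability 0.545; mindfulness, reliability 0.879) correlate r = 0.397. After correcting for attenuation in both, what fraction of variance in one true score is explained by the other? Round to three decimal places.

0.329

Disattenuated r = 0.397 / √(0.545 × 0.879) = 0.397 / 0.6921 = 0.5736.
Shared true-score variance = 0.5736² = 0.3290 ≈ 0.329.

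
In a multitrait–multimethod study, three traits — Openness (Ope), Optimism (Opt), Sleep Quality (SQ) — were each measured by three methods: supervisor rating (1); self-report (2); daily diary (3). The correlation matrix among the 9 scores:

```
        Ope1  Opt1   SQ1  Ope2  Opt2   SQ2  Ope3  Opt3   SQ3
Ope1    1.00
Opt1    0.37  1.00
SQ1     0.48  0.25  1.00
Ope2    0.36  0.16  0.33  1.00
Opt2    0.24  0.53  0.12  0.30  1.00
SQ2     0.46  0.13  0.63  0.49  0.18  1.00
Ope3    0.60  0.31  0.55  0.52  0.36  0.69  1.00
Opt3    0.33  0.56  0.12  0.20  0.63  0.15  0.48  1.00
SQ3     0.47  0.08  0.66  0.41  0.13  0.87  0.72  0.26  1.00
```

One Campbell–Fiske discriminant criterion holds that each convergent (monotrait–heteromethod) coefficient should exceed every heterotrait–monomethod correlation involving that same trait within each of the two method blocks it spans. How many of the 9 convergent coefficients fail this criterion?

4

Checking each validity diagonal entry against its comparison values:
Ope (methods 1·2): 0.36 vs {0.37, 0.30, 0.48, 0.49} → fail.
Ope (methods 1·3): 0.60 vs {0.37, 0.48, 0.48, 0.72} → fail.
Ope (methods 2·3): 0.52 vs {0.30, 0.48, 0.49, 0.72} → fail.
Opt (methods 1·2): 0.53 vs {0.37, 0.30, 0.25, 0.18} → pass.
Opt (methods 1·3): 0.56 vs {0.37, 0.48, 0.25, 0.26} → pass.
Opt (methods 2·3): 0.63 vs {0.30, 0.48, 0.18, 0.26} → pass.
SQ (methods 1·2): 0.63 vs {0.48, 0.49, 0.25, 0.18} → pass.
SQ (methods 1·3): 0.66 vs {0.48, 0.72, 0.25, 0.26} → fail.
SQ (methods 2·3): 0.87 vs {0.49, 0.72, 0.18, 0.26} → pass.
4 of 9 fail.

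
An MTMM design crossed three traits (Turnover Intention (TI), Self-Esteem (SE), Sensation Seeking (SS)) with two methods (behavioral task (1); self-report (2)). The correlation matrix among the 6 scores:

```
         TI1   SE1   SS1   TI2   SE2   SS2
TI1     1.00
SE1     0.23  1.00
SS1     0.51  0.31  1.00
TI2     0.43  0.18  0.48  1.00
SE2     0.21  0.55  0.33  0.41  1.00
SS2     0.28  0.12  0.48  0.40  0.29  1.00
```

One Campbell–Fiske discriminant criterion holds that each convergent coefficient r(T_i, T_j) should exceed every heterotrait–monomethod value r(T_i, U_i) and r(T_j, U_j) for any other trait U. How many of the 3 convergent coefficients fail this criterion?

Convergent coefficients and their comparison sets:
TI (methods 1·2): 0.43 vs {0.23, 0.41, 0.51, 0.40} → fail.
SE (methods 1·2): 0.55 vs {0.23, 0.41, 0.31, 0.29} → pass.
SS (methods 1·2): 0.48 vs {0.51, 0.40, 0.31, 0.29} → fail.
2 of 3 fail.

2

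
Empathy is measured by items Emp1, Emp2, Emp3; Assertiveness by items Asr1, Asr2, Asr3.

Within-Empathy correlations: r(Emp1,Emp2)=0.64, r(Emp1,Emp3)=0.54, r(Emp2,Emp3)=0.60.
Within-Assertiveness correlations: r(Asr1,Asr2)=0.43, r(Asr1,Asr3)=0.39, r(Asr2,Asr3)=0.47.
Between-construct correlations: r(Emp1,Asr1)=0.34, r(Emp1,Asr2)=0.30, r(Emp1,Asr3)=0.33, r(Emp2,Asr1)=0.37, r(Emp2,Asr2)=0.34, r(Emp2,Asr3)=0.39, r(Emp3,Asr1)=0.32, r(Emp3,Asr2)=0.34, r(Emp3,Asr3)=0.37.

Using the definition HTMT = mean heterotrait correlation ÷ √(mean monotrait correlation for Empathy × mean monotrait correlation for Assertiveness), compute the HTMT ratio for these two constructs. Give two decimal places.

Mean between = 3.10/9 = 0.3444.
Mean within-Emp = 1.78/3 = 0.5933; mean within-Asr = 1.29/3 = 0.4300.
Geometric mean = √(0.5933 × 0.4300) = 0.5051.
HTMT = 0.3444 / 0.5051 = 0.68.

0.68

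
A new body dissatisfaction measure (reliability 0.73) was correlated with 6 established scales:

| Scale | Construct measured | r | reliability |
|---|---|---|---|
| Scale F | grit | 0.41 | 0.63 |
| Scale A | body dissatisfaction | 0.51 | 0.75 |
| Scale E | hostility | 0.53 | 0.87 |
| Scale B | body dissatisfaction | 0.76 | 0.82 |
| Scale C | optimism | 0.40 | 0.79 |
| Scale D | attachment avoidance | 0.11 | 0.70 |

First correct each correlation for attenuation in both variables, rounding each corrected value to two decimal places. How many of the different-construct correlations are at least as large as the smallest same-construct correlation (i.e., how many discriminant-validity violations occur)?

0

Disattenuated r (r / √(r_scale · r_new)):
  Scale F (disc): 0.41 / √(0.63·0.73) = 0.60
  Scale A (conv): 0.51 / √(0.75·0.73) = 0.69
  Scale E (disc): 0.53 / √(0.87·0.73) = 0.67
  Scale B (conv): 0.76 / √(0.82·0.73) = 0.98
  Scale C (disc): 0.40 / √(0.79·0.73) = 0.53
  Scale D (disc): 0.11 / √(0.70·0.73) = 0.15
Smallest convergent = 0.69. Discriminant values: 0.60, 0.67, 0.53, 0.15; count ≥ 0.69 → 0.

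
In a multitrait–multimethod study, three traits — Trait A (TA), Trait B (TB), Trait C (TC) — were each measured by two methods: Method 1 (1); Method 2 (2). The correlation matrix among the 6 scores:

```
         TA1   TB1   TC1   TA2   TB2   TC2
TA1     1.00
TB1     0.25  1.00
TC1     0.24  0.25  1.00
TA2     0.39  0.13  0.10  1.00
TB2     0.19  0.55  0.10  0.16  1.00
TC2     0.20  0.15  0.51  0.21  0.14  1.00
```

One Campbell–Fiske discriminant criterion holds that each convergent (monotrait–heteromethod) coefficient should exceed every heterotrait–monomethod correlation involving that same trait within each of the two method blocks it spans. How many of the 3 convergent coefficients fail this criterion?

Convergent coefficients and their comparison sets:
TA (methods 1·2): 0.39 vs {0.25, 0.16, 0.24, 0.21} → pass.
TB (methods 1·2): 0.55 vs {0.25, 0.16, 0.25, 0.14} → pass.
TC (methods 1·2): 0.51 vs {0.24, 0.21, 0.25, 0.14} → pass.
0 of 3 fail.

0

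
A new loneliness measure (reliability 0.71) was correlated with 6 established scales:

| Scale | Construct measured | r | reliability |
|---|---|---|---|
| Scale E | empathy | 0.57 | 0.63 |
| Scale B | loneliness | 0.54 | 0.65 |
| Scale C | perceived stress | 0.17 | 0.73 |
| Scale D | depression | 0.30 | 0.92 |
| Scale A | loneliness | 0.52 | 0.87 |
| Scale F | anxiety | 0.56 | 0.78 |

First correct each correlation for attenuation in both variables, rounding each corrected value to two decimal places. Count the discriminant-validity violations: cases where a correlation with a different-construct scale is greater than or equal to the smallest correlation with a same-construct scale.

Disattenuated r (r / √(r_scale · r_new)):
  Scale E (disc): 0.57 / √(0.63·0.71) = 0.85
  Scale B (conv): 0.54 / √(0.65·0.71) = 0.79
  Scale C (disc): 0.17 / √(0.73·0.71) = 0.24
  Scale D (disc): 0.30 / √(0.92·0.71) = 0.37
  Scale A (conv): 0.52 / √(0.87·0.71) = 0.66
  Scale F (disc): 0.56 / √(0.78·0.71) = 0.75
Smallest convergent = 0.66. Discriminant values: 0.85, 0.24, 0.37, 0.75; count ≥ 0.66 → 2.

2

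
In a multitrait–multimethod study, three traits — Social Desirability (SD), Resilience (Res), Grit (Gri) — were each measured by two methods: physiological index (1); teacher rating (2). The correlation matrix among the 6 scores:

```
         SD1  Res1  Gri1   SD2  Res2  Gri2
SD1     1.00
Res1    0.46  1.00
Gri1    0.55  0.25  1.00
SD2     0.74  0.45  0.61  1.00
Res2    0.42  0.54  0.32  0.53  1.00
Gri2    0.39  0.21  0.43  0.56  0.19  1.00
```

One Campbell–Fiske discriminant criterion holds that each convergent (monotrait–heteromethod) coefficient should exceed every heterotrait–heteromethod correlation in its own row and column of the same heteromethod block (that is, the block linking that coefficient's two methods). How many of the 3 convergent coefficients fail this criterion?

1

Checking each validity diagonal entry against its comparison values:
SD (methods 1·2): 0.74 vs {0.42, 0.45, 0.39, 0.61} → pass.
Res (methods 1·2): 0.54 vs {0.45, 0.42, 0.21, 0.32} → pass.
Gri (methods 1·2): 0.43 vs {0.61, 0.39, 0.32, 0.21} → fail.
1 of 3 fail.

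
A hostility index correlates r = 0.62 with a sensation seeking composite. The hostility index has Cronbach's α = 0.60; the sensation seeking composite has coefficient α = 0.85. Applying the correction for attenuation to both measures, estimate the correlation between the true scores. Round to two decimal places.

0.87

r_true = r_obs / √(r_xx · r_yy) = 0.62 / √(0.60 × 0.85) = 0.62 / √0.5100 = 0.62 / 0.7141 ≈ 0.87.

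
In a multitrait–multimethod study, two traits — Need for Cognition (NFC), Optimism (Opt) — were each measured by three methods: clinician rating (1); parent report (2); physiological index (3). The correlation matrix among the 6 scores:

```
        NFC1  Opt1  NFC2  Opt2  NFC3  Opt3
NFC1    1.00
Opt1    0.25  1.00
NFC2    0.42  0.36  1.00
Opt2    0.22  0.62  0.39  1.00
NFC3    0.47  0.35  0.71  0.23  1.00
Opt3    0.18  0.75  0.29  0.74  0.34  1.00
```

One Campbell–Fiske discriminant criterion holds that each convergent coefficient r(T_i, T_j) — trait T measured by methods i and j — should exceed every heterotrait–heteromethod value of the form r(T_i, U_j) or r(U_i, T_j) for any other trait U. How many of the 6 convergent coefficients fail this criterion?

Convergent coefficients and their comparison sets:
NFC (methods 1·2): 0.42 vs {0.22, 0.36} → pass.
NFC (methods 1·3): 0.47 vs {0.18, 0.35} → pass.
NFC (methods 2·3): 0.71 vs {0.29, 0.23} → pass.
Opt (methods 1·2): 0.62 vs {0.36, 0.22} → pass.
Opt (methods 1·3): 0.75 vs {0.35, 0.18} → pass.
Opt (methods 2·3): 0.74 vs {0.23, 0.29} → pass.
0 of 6 fail.

0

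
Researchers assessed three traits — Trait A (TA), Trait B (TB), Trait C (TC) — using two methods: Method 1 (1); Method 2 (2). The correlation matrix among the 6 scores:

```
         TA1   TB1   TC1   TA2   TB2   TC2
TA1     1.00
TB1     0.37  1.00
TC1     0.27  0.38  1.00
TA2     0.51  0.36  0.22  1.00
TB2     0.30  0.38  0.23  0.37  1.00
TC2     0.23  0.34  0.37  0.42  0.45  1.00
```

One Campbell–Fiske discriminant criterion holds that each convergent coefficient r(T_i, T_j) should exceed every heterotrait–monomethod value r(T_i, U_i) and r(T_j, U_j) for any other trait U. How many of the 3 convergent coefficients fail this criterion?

Checking each validity diagonal entry against its comparison values:
TA (methods 1·2): 0.51 vs {0.37, 0.37, 0.27, 0.42} → pass.
TB (methods 1·2): 0.38 vs {0.37, 0.37, 0.38, 0.45} → fail.
TC (methods 1·2): 0.37 vs {0.27, 0.42, 0.38, 0.45} → fail.
2 of 3 fail.

2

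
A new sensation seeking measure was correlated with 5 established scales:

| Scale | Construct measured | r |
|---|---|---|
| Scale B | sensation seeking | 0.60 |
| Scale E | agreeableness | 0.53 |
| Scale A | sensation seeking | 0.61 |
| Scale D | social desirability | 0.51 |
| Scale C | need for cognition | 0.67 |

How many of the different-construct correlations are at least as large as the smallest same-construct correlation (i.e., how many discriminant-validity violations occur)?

1

Convergent (same construct = sensation seeking): Scale B, Scale A.
Smallest convergent = 0.60. Discriminant values: 0.53, 0.51, 0.67; count ≥ 0.60 → 1.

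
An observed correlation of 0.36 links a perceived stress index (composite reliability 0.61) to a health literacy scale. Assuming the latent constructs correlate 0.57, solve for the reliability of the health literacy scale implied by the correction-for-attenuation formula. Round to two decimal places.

r_true = r_obs / √(r_xx · r_yy) ⇒ 0.57 = 0.36 / √(0.61 · r_yy).
√(0.61 · r_yy) = 0.36 / 0.57 = 0.6316; 0.61 · r_yy = 0.3989; r_yy = 0.3989 / 0.61 ≈ 0.65.

0.65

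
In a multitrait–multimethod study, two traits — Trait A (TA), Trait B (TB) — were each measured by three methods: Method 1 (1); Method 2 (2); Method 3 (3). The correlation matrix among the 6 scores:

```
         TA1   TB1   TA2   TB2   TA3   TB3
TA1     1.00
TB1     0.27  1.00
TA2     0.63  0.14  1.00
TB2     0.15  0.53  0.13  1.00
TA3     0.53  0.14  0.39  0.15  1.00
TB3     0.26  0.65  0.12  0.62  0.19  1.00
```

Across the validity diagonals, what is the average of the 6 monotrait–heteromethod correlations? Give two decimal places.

Convergent values: 0.63, 0.53, 0.39, 0.53, 0.65, 0.62; mean = 3.35/6 = 0.56.

0.56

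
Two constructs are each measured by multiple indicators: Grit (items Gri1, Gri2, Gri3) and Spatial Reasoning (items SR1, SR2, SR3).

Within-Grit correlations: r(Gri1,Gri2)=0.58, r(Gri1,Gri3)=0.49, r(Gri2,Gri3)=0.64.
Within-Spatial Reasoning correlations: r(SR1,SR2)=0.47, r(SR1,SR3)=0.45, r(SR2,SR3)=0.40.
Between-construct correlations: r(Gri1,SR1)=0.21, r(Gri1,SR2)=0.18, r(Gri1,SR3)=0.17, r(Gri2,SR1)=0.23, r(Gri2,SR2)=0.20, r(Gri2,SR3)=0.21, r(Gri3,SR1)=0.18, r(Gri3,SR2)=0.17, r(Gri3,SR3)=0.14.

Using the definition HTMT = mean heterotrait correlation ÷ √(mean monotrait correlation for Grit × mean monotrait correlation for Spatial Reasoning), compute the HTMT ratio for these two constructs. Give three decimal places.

Mean heterotrait r = 1.69/9 = 0.1878.
Mean within-Gri = 1.71/3 = 0.5700; mean within-SR = 1.32/3 = 0.4400.
Geometric mean = √(0.5700 × 0.4400) = 0.5008.
HTMT = 0.1878 / 0.5008 = 0.375.

0.375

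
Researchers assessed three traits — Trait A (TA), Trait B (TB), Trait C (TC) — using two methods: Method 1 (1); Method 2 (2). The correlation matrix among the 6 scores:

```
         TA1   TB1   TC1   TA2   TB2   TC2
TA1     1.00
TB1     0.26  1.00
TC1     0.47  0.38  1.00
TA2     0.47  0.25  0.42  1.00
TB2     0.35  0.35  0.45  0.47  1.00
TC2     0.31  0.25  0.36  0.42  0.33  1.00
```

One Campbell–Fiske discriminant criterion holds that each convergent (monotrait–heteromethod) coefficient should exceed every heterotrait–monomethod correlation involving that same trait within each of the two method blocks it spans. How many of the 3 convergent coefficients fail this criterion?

Convergent coefficients and their comparison sets:
TA (methods 1·2): 0.47 vs {0.26, 0.47, 0.47, 0.42} → fail.
TB (methods 1·2): 0.35 vs {0.26, 0.47, 0.38, 0.33} → fail.
TC (methods 1·2): 0.36 vs {0.47, 0.42, 0.38, 0.33} → fail.
3 of 3 fail.

3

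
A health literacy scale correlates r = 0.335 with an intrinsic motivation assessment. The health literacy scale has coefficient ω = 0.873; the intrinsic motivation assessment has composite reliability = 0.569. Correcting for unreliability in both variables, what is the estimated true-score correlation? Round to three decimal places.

0.475

r_true = r_obs / √(r_xx · r_yy) = 0.335 / √(0.873 × 0.569) = 0.335 / √0.496737 = 0.335 / 0.7048 ≈ 0.475.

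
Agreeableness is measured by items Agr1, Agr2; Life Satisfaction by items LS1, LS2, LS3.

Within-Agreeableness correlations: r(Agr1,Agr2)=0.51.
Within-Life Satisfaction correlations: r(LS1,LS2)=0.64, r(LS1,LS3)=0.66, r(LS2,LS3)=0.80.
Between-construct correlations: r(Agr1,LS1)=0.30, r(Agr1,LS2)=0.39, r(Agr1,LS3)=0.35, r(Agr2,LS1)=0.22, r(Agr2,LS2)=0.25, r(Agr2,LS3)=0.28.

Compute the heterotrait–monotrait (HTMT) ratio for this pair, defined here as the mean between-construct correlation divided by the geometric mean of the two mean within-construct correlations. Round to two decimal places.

0.50

Mean heterotrait r = 1.79/6 = 0.2983.
Mean within-Agr = 0.51/1 = 0.5100; mean within-LS = 2.10/3 = 0.7000.
Geometric mean = √(0.5100 × 0.7000) = 0.5975.
HTMT = 0.2983 / 0.5975 = 0.50.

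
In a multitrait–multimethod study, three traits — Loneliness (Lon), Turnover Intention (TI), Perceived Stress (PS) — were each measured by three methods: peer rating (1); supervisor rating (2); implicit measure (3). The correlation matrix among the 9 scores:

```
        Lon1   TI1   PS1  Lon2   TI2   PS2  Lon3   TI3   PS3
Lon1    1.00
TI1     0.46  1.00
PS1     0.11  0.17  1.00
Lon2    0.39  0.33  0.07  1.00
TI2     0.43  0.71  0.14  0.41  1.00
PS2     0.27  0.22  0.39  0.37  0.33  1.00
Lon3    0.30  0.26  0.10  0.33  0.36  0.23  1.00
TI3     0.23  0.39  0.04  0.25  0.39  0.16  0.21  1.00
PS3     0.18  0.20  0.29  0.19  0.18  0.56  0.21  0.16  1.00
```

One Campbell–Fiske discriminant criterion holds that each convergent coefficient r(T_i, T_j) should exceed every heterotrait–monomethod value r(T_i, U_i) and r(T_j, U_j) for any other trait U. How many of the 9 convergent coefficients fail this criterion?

5

Each convergent coefficient versus the relevant comparison correlations:
Lon (methods 1·2): 0.39 vs {0.46, 0.41, 0.11, 0.37} → fail.
Lon (methods 1·3): 0.30 vs {0.46, 0.21, 0.11, 0.21} → fail.
Lon (methods 2·3): 0.33 vs {0.41, 0.21, 0.37, 0.21} → fail.
TI (methods 1·2): 0.71 vs {0.46, 0.41, 0.17, 0.33} → pass.
TI (methods 1·3): 0.39 vs {0.46, 0.21, 0.17, 0.16} → fail.
TI (methods 2·3): 0.39 vs {0.41, 0.21, 0.33, 0.16} → fail.
PS (methods 1·2): 0.39 vs {0.11, 0.37, 0.17, 0.33} → pass.
PS (methods 1·3): 0.29 vs {0.11, 0.21, 0.17, 0.16} → pass.
PS (methods 2·3): 0.56 vs {0.37, 0.21, 0.33, 0.16} → pass.
5 of 9 fail.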